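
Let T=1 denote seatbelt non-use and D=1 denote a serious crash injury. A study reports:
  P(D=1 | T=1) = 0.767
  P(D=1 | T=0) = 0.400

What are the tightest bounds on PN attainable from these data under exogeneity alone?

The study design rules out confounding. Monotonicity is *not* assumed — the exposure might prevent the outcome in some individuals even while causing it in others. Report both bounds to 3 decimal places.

Let p₁ = 0.767, p₀ = 0.4.
Under exogeneity alone the bounds on PN are max{0,(p₁−p₀)/p₁} ≤ PN ≤ min{1,(1−p₀)/p₁}.
  lower = (p₁ − p₀)/p₁ = 0.367 / 0.767 ≈ 0.4785
  upper = min{1, (1 − p₀)/p₁} = 0.6 / 0.767 ≈ 0.7823

0.478 ≤ PN ≤ 0.782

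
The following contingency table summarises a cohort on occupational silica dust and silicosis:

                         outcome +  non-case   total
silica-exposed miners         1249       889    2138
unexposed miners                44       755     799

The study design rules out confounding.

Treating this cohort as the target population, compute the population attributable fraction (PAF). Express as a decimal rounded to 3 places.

PAF ≈ 0.875

p₁ = P(outcome | exposed) = 1249/2138 = 0.58419
p₀ = P(outcome | unexposed) = 44/799 = 0.055069
Exposure prevalence π = 2138/2937 = 0.72795; overall risk P(Y=1) = 0.44025.
Under exogeneity, PAF = [P(Y=1) − p₀]/P(Y=1).
PAF = (0.44025 − 0.055069) / 0.44025 ≈ 0.8749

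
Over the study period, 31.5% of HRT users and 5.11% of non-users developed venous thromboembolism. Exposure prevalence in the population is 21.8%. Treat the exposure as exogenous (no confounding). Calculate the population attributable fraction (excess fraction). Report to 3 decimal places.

p₁ = 0.315, p₀ = 0.0511.
Overall risk P(Y=1) = π·p₁ + (1−π)·p₀ = 0.218×0.315 + 0.782×0.0511 = 0.10863.
Under exogeneity, PAF = [P(Y=1) − p₀] / P(Y=1).
PAF = (0.10863 − 0.0511) / 0.10863 ≈ 0.5296

PAF ≈ 0.530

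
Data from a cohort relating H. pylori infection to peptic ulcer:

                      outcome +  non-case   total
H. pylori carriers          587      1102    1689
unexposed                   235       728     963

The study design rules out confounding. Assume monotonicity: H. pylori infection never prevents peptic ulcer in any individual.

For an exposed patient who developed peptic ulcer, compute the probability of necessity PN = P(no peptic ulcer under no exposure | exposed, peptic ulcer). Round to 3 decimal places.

p₁ = P(outcome | exposed) = 587/1689 = 0.34754
p₀ = P(outcome | unexposed) = 235/963 = 0.24403
Under exogeneity and monotonicity, PN = (p₁ − p₀) / p₁.
PN = (0.34754 − 0.24403) / 0.34754 = 0.10351 / 0.34754 ≈ 0.2978

PN ≈ 0.298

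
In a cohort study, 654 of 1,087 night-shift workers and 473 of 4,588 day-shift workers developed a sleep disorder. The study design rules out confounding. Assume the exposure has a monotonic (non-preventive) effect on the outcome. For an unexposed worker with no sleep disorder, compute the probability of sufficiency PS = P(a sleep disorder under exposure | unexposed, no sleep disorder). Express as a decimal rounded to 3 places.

PS ≈ 0.556

p₁ = P(outcome | exposed) = 654/1087 = 0.60166
p₀ = P(outcome | unexposed) = 473/4588 = 0.1031
Under exogeneity and monotonicity, PS = (p₁ − p₀) / (1 − p₀).
PS = (0.60166 − 0.1031) / (1 − 0.1031) = 0.49856 / 0.8969 ≈ 0.5559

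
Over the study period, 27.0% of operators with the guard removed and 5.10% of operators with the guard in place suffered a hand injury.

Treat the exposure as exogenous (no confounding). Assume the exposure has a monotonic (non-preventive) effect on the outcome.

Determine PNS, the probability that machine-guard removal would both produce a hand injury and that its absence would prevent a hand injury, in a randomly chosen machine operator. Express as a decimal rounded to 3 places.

PNS ≈ 0.219

p₁ = 0.27, p₀ = 0.051.
Under exogeneity and monotonicity, PNS = p₁ − p₀.
PNS = 0.27 − 0.051 = 0.219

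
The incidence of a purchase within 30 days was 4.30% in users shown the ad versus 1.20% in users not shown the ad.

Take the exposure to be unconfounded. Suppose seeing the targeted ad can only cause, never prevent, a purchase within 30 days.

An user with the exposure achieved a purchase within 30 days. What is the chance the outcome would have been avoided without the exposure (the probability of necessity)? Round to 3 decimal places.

PN ≈ 0.721

p₁ = 0.043, p₀ = 0.012.
Under exogeneity and monotonicity, PN = (p₁ − p₀) / p₁.
PN = (0.043 − 0.012) / 0.043 = 0.031 / 0.043 ≈ 0.7209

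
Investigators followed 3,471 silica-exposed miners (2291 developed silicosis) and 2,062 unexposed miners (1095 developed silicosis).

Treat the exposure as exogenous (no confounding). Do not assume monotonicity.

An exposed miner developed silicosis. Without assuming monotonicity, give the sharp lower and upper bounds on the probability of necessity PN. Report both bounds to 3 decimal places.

p₁ = P(outcome | exposed) = 2291/3471 = 0.66004
p₀ = P(outcome | unexposed) = 1095/2062 = 0.53104
Under exogeneity alone the bounds on PN are max{0,(p₁−p₀)/p₁} ≤ PN ≤ min{1,(1−p₀)/p₁}.
  lower = (p₁ − p₀)/p₁ = 0.129 / 0.66004 ≈ 0.1954
  upper = min{1, (1 − p₀)/p₁} = 0.46896 / 0.66004 ≈ 0.7105

0.195 ≤ PN ≤ 0.711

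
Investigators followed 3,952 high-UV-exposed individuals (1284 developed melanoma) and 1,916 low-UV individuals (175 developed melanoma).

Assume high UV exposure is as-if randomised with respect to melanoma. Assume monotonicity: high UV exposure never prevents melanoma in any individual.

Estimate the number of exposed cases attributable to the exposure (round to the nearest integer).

about 923 cases

p₁ = P(outcome | exposed) = 1284/3952 = 0.3249
p₀ = P(outcome | unexposed) = 175/1916 = 0.091336
PN = (p₁ − p₀)/p₁ = (0.3249 − 0.091336) / 0.3249 ≈ 0.71888.
Attributable cases ≈ PN × (exposed cases) = 0.71888 × 1284 ≈ 923.04.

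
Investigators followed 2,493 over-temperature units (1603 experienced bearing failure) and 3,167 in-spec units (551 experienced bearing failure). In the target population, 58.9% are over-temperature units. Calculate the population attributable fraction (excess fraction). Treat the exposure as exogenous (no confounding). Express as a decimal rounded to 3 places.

p₁ = P(outcome | exposed) = 1603/2493 = 0.643
p₀ = P(outcome | unexposed) = 551/3167 = 0.17398
Overall risk P(Y=1) = π·p₁ + (1−π)·p₀ = 0.589×0.643 + 0.411×0.17398 = 0.45023.
Under exogeneity, PAF = [P(Y=1) − p₀] / P(Y=1).
PAF = (0.45023 − 0.17398) / 0.45023 ≈ 0.6136

PAF ≈ 0.614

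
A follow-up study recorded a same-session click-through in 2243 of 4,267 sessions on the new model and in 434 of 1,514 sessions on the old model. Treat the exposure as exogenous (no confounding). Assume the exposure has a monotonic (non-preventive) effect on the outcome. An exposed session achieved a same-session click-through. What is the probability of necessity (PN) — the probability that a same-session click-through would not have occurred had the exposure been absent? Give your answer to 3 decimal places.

p₁ = P(outcome | exposed) = 2243/4267 = 0.52566
p₀ = P(outcome | unexposed) = 434/1514 = 0.28666
Under exogeneity and monotonicity, PN = (p₁ − p₀) / p₁.
PN = (0.52566 − 0.28666) / 0.52566 = 0.239 / 0.52566 ≈ 0.4547

PN ≈ 0.455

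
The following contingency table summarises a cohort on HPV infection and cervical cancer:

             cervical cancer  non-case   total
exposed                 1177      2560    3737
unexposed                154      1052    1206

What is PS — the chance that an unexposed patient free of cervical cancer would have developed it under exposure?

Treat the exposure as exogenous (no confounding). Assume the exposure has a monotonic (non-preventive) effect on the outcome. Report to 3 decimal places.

PS ≈ 0.215

p₁ = P(outcome | exposed) = 1177/3737 = 0.31496
p₀ = P(outcome | unexposed) = 154/1206 = 0.12769
Under exogeneity and monotonicity, PS = (p₁ − p₀) / (1 − p₀).
PS = (0.31496 − 0.12769) / (1 − 0.12769) = 0.18726 / 0.87231 ≈ 0.2147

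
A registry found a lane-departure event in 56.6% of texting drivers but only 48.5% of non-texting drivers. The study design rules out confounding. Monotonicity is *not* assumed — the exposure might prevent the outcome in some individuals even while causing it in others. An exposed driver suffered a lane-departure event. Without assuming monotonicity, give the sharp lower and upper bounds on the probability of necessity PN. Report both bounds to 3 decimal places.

0.143 ≤ PN ≤ 0.910

p₁ = 0.566, p₀ = 0.485.
Under exogeneity alone the bounds on PN are max{0,(p₁−p₀)/p₁} ≤ PN ≤ min{1,(1−p₀)/p₁}.
  lower = (p₁ − p₀)/p₁ = 0.081 / 0.566 ≈ 0.1431
  upper = min{1, (1 − p₀)/p₁} = 0.515 / 0.566 ≈ 0.9099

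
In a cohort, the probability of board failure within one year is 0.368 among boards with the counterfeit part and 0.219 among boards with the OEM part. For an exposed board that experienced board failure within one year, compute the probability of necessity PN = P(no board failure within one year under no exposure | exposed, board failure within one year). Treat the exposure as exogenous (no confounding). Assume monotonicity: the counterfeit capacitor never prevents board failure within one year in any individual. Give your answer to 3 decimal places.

Let p₁ = 0.368, p₀ = 0.219.
Under exogeneity and monotonicity, PN = (p₁ − p₀) / p₁.
PN = (0.368 − 0.219) / 0.368 = 0.149 / 0.368 ≈ 0.4049

PN ≈ 0.405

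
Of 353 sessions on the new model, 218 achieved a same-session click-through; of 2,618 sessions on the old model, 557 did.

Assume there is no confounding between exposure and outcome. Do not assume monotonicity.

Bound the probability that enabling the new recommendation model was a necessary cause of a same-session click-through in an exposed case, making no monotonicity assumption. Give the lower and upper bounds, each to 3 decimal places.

0.655 ≤ PN ≤ 1.000

p₁ = P(outcome | exposed) = 218/353 = 0.61756
p₀ = P(outcome | unexposed) = 557/2618 = 0.21276
Under exogeneity alone the bounds on PN are max{0,(p₁−p₀)/p₁} ≤ PN ≤ min{1,(1−p₀)/p₁}.
  lower = (p₁ − p₀)/p₁ = 0.40481 / 0.61756 ≈ 0.6555
  upper = min{1, (1 − p₀)/p₁} = 0.78724 / 0.61756 ≈ 1.2748 → capped at 1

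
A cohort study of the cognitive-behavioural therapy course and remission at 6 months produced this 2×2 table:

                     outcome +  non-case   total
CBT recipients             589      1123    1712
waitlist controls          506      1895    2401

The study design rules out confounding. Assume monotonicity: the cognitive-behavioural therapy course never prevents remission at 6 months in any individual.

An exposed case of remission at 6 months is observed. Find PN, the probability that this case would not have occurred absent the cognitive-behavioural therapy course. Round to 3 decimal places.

PN ≈ 0.387

p₁ = P(outcome | exposed) = 589/1712 = 0.34404
p₀ = P(outcome | unexposed) = 506/2401 = 0.21075
Under exogeneity and monotonicity, PN = (p₁ − p₀)/p₁.
PN = (0.34404 − 0.21075) / 0.34404 ≈ 0.3874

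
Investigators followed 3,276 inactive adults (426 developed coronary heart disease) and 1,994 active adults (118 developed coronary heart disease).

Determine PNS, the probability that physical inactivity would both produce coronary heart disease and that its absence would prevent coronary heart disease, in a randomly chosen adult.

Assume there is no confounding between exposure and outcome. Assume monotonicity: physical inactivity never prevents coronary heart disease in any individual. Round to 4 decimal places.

PNS ≈ 0.0709

p₁ = P(outcome | exposed) = 426/3276 = 0.13004
p₀ = P(outcome | unexposed) = 118/1994 = 0.059178
Under exogeneity and monotonicity, PNS = p₁ − p₀.
PNS = 0.13004 − 0.059178 = 0.070859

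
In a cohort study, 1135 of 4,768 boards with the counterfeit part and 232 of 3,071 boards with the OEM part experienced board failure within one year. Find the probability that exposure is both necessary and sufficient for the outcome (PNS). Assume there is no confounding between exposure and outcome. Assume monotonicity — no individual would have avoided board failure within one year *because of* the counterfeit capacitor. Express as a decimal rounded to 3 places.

p₁ = P(outcome | exposed) = 1135/4768 = 0.23805
p₀ = P(outcome | unexposed) = 232/3071 = 0.075545
Under exogeneity and monotonicity, PNS = p₁ − p₀.
PNS = 0.23805 − 0.075545 = 0.1625

PNS ≈ 0.162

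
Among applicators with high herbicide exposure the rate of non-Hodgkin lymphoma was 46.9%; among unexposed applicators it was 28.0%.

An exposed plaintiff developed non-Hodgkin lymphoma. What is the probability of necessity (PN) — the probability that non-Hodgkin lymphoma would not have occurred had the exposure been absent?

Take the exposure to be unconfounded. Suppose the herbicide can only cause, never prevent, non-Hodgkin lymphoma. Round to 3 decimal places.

p₁ = 0.469, p₀ = 0.28.
Under exogeneity and monotonicity, PN = (p₁ − p₀) / p₁.
PN = (0.469 − 0.28) / 0.469 = 0.189 / 0.469 ≈ 0.4030

PN ≈ 0.403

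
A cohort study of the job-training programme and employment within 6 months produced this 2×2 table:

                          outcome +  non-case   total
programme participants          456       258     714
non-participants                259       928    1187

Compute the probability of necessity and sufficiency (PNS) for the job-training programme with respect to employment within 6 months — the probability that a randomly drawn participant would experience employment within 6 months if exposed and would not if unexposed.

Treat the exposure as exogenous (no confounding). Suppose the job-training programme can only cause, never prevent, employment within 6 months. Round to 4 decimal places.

PNS ≈ 0.4205

p₁ = P(outcome | exposed) = 456/714 = 0.63866
p₀ = P(outcome | unexposed) = 259/1187 = 0.2182
Under exogeneity and monotonicity, PNS = p₁ − p₀.
PNS = 0.63866 − 0.2182 = 0.42046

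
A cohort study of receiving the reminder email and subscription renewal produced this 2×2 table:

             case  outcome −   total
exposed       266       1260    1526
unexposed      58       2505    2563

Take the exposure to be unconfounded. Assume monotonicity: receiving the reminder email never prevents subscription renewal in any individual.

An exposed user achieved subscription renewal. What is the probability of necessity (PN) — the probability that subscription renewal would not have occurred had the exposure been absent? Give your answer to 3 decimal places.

p₁ = P(outcome | exposed) = 266/1526 = 0.17431
p₀ = P(outcome | unexposed) = 58/2563 = 0.02263
Under exogeneity and monotonicity, PN = (p₁ − p₀) / p₁.
PN = (0.17431 − 0.02263) / 0.17431 = 0.15168 / 0.17431 ≈ 0.8702

PN ≈ 0.870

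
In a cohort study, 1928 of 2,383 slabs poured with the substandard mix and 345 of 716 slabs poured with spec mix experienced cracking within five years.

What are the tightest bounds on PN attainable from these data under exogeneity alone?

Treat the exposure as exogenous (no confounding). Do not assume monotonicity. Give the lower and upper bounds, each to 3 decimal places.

p₁ = P(outcome | exposed) = 1928/2383 = 0.80906
p₀ = P(outcome | unexposed) = 345/716 = 0.48184
Under exogeneity alone the bounds on PN are max{0,(p₁−p₀)/p₁} ≤ PN ≤ min{1,(1−p₀)/p₁}.
  lower = (p₁ − p₀)/p₁ = 0.32722 / 0.80906 ≈ 0.4044
  upper = min{1, (1 − p₀)/p₁} = 0.51816 / 0.80906 ≈ 0.6404

0.404 ≤ PN ≤ 0.640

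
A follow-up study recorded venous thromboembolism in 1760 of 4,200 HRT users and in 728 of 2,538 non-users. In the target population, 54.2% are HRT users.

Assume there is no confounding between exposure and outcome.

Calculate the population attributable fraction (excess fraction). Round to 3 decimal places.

p₁ = P(outcome | exposed) = 1760/4200 = 0.41905
p₀ = P(outcome | unexposed) = 728/2538 = 0.28684
Overall risk P(Y=1) = π·p₁ + (1−π)·p₀ = 0.542×0.41905 + 0.458×0.28684 = 0.3585.
Under exogeneity, PAF = [P(Y=1) − p₀] / P(Y=1).
PAF = (0.3585 − 0.28684) / 0.3585 ≈ 0.1999

PAF ≈ 0.200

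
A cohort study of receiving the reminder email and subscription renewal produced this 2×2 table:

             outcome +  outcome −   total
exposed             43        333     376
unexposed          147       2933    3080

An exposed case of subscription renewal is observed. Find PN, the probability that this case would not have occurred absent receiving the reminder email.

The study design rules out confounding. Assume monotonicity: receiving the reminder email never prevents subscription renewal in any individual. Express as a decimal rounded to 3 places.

PN ≈ 0.583

p₁ = P(outcome | exposed) = 43/376 = 0.11436
p₀ = P(outcome | unexposed) = 147/3080 = 0.047727
Under exogeneity and monotonicity, PN = (p₁ − p₀) / p₁.
PN = (0.11436 − 0.047727) / 0.11436 = 0.066634 / 0.11436 ≈ 0.5827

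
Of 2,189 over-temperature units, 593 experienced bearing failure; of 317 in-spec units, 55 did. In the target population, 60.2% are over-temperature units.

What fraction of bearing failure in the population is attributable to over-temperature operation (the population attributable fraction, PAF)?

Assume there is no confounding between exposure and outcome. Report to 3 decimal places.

PAF ≈ 0.253

p₁ = P(outcome | exposed) = 593/2189 = 0.2709
p₀ = P(outcome | unexposed) = 55/317 = 0.1735
Overall risk P(Y=1) = π·p₁ + (1−π)·p₀ = 0.602×0.2709 + 0.398×0.1735 = 0.23214.
Under exogeneity, PAF = [P(Y=1) − p₀] / P(Y=1).
PAF = (0.23214 − 0.1735) / 0.23214 ≈ 0.2526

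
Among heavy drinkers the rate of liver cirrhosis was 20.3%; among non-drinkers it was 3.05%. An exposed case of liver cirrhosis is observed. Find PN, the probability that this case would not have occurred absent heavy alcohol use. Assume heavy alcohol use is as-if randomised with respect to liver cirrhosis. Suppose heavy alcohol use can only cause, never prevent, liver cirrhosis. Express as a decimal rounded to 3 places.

PN ≈ 0.850

p₁ = 0.203, p₀ = 0.0305.
Under exogeneity and monotonicity, PN = (p₁ − p₀) / p₁.
PN = (0.203 − 0.0305) / 0.203 = 0.1725 / 0.203 ≈ 0.8498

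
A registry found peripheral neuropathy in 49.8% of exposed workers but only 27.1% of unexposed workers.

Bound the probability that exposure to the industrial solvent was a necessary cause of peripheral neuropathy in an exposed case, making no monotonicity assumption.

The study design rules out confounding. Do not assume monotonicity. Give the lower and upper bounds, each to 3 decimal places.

p₁ = 0.498, p₀ = 0.271.
Under exogeneity alone the bounds on PN are max{0,(p₁−p₀)/p₁} ≤ PN ≤ min{1,(1−p₀)/p₁}.
  lower = (p₁ − p₀)/p₁ = 0.227 / 0.498 ≈ 0.4558
  upper = min{1, (1 − p₀)/p₁} = 0.729 / 0.498 ≈ 1.4639 → capped at 1

0.456 ≤ PN ≤ 1.000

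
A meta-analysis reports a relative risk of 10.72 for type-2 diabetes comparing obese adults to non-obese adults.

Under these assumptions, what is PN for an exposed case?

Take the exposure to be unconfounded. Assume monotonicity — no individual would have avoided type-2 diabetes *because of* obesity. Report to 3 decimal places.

Under exogeneity and monotonicity, PN = (RR − 1) / RR = 1 − 1/RR.
PN = (10.72 − 1) / 10.72 = 9.72 / 10.72 ≈ 0.9067

PN ≈ 0.907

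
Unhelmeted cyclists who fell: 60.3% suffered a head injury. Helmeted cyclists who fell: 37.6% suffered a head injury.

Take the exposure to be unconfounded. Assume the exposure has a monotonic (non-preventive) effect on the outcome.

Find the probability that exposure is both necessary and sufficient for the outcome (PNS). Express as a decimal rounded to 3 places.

PNS ≈ 0.227

p₁ = 0.603, p₀ = 0.376.
Under exogeneity and monotonicity, PNS = p₁ − p₀.
PNS = 0.603 − 0.376 = 0.227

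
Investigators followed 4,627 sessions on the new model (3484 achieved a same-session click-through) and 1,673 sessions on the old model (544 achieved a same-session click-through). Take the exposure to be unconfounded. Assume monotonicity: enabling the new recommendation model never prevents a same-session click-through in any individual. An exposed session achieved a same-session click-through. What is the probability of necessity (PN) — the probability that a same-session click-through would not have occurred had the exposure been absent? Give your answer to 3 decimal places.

p₁ = P(outcome | exposed) = 3484/4627 = 0.75297
p₀ = P(outcome | unexposed) = 544/1673 = 0.32516
Under exogeneity and monotonicity, PN = (p₁ − p₀) / p₁.
PN = (0.75297 − 0.32516) / 0.75297 = 0.42781 / 0.75297 ≈ 0.5682

PN ≈ 0.568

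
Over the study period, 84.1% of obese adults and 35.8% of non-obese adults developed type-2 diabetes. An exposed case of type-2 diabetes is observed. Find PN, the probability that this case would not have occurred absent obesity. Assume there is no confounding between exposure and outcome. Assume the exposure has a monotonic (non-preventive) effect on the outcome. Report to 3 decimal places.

PN ≈ 0.574

p₁ = 0.841, p₀ = 0.358.
Under exogeneity and monotonicity, PN = (p₁ − p₀) / p₁.
PN = (0.841 − 0.358) / 0.841 = 0.483 / 0.841 ≈ 0.5743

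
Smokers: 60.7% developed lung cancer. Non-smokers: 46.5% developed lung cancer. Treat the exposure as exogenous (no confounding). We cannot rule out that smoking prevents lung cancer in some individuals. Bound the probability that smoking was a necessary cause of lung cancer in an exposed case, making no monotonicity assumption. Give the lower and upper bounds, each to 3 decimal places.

p₁ = 0.607, p₀ = 0.465.
Under exogeneity alone the bounds on PN are max{0,(p₁−p₀)/p₁} ≤ PN ≤ min{1,(1−p₀)/p₁}.
  lower = (p₁ − p₀)/p₁ = 0.142 / 0.607 ≈ 0.2339
  upper = min{1, (1 − p₀)/p₁} = 0.535 / 0.607 ≈ 0.8814

0.234 ≤ PN ≤ 0.881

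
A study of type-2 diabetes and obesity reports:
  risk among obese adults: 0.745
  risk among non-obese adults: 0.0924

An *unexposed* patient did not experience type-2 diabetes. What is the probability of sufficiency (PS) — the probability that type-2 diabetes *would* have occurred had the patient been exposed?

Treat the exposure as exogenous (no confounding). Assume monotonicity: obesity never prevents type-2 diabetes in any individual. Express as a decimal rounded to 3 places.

PS ≈ 0.719

Let p₁ = 0.745, p₀ = 0.0924.
Under exogeneity and monotonicity, PS = (p₁ − p₀) / (1 − p₀).
PS = (0.745 − 0.0924) / (1 − 0.0924) = 0.6526 / 0.9076 ≈ 0.7190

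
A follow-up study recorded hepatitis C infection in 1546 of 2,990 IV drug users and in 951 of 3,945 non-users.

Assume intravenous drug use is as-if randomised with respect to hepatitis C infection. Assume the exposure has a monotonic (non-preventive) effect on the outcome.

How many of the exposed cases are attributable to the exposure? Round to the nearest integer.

about 825 cases

p₁ = P(outcome | exposed) = 1546/2990 = 0.51706
p₀ = P(outcome | unexposed) = 951/3945 = 0.24106
PN = (p₁ − p₀)/p₁ = (0.51706 − 0.24106) / 0.51706 ≈ 0.53378.
Attributable cases ≈ PN × (exposed cases) = 0.53378 × 1546 ≈ 825.22.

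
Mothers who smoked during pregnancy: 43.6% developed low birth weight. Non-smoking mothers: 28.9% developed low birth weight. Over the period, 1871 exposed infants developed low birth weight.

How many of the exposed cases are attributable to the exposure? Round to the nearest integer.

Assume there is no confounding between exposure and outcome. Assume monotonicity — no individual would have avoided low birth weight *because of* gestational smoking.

about 631 cases

p₁ = 0.436, p₀ = 0.289.
PN = (p₁ − p₀)/p₁ = (0.436 − 0.289) / 0.436 ≈ 0.33716.
Attributable cases ≈ PN × (exposed cases) = 0.33716 × 1871 ≈ 630.82.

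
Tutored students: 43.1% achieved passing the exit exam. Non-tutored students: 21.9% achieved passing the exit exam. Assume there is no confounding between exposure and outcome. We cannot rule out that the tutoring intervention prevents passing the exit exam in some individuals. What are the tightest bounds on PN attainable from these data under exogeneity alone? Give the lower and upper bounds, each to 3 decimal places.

0.492 ≤ PN ≤ 1.000

p₁ = 0.431, p₀ = 0.219.
Under exogeneity alone the bounds on PN are max{0,(p₁−p₀)/p₁} ≤ PN ≤ min{1,(1−p₀)/p₁}.
  lower = (p₁ − p₀)/p₁ = 0.212 / 0.431 ≈ 0.4919
  upper = min{1, (1 − p₀)/p₁} = 0.781 / 0.431 ≈ 1.8121 → capped at 1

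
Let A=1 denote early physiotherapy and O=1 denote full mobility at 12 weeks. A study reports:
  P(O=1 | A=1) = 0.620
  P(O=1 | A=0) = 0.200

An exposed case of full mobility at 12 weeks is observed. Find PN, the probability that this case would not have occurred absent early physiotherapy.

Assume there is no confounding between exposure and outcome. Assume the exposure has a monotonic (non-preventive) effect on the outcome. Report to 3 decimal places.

PN ≈ 0.677

Let p₁ = 0.62, p₀ = 0.2.
Under exogeneity and monotonicity, PN = (p₁ − p₀) / p₁.
PN = (0.62 − 0.2) / 0.62 = 0.42 / 0.62 ≈ 0.6774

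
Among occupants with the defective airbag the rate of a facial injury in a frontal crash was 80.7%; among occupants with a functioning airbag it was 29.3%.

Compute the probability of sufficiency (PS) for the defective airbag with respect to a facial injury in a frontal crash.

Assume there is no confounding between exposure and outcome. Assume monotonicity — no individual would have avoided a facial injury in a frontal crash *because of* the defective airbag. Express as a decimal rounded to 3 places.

p₁ = 0.807, p₀ = 0.293.
Under exogeneity and monotonicity, PS = (p₁ − p₀) / (1 − p₀).
PS = (0.807 − 0.293) / (1 − 0.293) = 0.514 / 0.707 ≈ 0.7270

PS ≈ 0.727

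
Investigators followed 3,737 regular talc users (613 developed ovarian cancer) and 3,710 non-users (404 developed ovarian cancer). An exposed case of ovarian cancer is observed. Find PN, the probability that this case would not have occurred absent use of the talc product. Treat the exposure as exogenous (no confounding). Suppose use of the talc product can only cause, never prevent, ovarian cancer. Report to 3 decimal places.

PN ≈ 0.336

p₁ = P(outcome | exposed) = 613/3737 = 0.16404
p₀ = P(outcome | unexposed) = 404/3710 = 0.10889
Under exogeneity and monotonicity, PN = (p₁ − p₀) / p₁.
PN = (0.16404 − 0.10889) / 0.16404 = 0.05514 / 0.16404 ≈ 0.3361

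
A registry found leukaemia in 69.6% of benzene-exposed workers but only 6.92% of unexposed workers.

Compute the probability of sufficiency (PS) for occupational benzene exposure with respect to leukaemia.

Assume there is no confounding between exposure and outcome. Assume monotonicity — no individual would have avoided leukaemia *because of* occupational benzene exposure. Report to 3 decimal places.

p₁ = 0.696, p₀ = 0.0692.
Under exogeneity and monotonicity, PS = (p₁ − p₀) / (1 − p₀).
PS = (0.696 − 0.0692) / (1 − 0.0692) = 0.6268 / 0.9308 ≈ 0.6734

PS ≈ 0.673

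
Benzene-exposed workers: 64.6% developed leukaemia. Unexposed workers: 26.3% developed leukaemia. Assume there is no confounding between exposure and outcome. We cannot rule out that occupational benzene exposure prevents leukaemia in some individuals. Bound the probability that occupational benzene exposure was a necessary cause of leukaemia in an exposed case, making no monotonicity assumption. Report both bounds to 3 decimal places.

0.593 ≤ PN ≤ 1.000

p₁ = 0.646, p₀ = 0.263.
Under exogeneity alone the bounds on PN are max{0,(p₁−p₀)/p₁} ≤ PN ≤ min{1,(1−p₀)/p₁}.
  lower = (p₁ − p₀)/p₁ = 0.383 / 0.646 ≈ 0.5929
  upper = min{1, (1 − p₀)/p₁} = 0.737 / 0.646 ≈ 1.1409 → capped at 1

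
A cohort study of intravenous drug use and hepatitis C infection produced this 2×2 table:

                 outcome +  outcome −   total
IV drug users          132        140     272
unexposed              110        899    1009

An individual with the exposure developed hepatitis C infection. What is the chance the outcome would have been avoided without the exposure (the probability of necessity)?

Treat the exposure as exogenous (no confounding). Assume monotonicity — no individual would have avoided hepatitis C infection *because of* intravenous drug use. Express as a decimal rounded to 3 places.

PN ≈ 0.775

p₁ = P(outcome | exposed) = 132/272 = 0.48529
p₀ = P(outcome | unexposed) = 110/1009 = 0.10902
Under exogeneity and monotonicity, PN = (p₁ − p₀) / p₁.
PN = (0.48529 − 0.10902) / 0.48529 = 0.37628 / 0.48529 ≈ 0.7754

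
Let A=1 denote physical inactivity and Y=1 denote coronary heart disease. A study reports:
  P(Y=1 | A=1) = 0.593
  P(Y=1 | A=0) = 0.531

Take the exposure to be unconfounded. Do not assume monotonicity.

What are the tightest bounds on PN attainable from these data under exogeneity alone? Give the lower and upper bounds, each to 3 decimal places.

0.105 ≤ PN ≤ 0.791

Let p₁ = 0.593, p₀ = 0.531.
Under exogeneity alone the bounds on PN are max{0,(p₁−p₀)/p₁} ≤ PN ≤ min{1,(1−p₀)/p₁}.
  lower = (p₁ − p₀)/p₁ = 0.062 / 0.593 ≈ 0.1046
  upper = min{1, (1 − p₀)/p₁} = 0.469 / 0.593 ≈ 0.7909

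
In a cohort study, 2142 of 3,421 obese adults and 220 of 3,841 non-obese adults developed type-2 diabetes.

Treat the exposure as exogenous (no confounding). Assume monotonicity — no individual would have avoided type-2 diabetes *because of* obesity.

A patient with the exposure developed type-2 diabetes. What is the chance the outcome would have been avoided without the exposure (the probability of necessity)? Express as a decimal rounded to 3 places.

p₁ = P(outcome | exposed) = 2142/3421 = 0.62613
p₀ = P(outcome | unexposed) = 220/3841 = 0.057277
Under exogeneity and monotonicity, PN = (p₁ − p₀) / p₁.
PN = (0.62613 − 0.057277) / 0.62613 = 0.56886 / 0.62613 ≈ 0.9085

PN ≈ 0.909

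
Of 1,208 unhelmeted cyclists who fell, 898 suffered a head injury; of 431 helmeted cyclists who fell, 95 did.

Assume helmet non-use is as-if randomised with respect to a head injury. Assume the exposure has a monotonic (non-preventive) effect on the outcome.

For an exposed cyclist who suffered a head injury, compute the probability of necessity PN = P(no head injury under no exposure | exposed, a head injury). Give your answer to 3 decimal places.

p₁ = P(outcome | exposed) = 898/1208 = 0.74338
p₀ = P(outcome | unexposed) = 95/431 = 0.22042
Under exogeneity and monotonicity, PN = (p₁ − p₀) / p₁.
PN = (0.74338 − 0.22042) / 0.74338 = 0.52296 / 0.74338 ≈ 0.7035

PN ≈ 0.703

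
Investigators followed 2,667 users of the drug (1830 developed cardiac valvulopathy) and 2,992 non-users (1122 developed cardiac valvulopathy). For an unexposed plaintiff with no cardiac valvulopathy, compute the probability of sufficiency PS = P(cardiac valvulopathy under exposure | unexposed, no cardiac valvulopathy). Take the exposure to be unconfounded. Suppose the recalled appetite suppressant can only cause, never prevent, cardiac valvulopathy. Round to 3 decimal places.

p₁ = P(outcome | exposed) = 1830/2667 = 0.68616
p₀ = P(outcome | unexposed) = 1122/2992 = 0.375
Under exogeneity and monotonicity, PS = (p₁ − p₀) / (1 − p₀).
PS = (0.68616 − 0.375) / (1 − 0.375) = 0.31116 / 0.625 ≈ 0.4979

PS ≈ 0.498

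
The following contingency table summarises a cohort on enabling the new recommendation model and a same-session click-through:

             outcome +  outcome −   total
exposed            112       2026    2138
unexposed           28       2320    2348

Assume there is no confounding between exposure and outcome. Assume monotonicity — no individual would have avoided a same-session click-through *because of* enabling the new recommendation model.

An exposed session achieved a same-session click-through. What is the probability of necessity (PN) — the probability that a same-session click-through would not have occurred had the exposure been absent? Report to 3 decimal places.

p₁ = P(outcome | exposed) = 112/2138 = 0.052385
p₀ = P(outcome | unexposed) = 28/2348 = 0.011925
Under exogeneity and monotonicity, PN = (p₁ − p₀)/p₁.
PN = (0.052385 − 0.011925) / 0.052385 ≈ 0.7724

PN ≈ 0.772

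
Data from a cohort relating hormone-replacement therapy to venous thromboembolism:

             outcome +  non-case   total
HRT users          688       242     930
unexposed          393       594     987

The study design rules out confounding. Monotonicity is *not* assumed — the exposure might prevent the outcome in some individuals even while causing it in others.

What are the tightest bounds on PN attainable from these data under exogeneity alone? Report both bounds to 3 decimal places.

0.462 ≤ PN ≤ 0.814

p₁ = P(outcome | exposed) = 688/930 = 0.73978
p₀ = P(outcome | unexposed) = 393/987 = 0.39818
Under exogeneity alone the bounds on PN are max{0,(p₁−p₀)/p₁} ≤ PN ≤ min{1,(1−p₀)/p₁}.
  lower = (p₁ − p₀)/p₁ = 0.34161 / 0.73978 ≈ 0.4618
  upper = min{1, (1 − p₀)/p₁} = 0.60182 / 0.73978 ≈ 0.8135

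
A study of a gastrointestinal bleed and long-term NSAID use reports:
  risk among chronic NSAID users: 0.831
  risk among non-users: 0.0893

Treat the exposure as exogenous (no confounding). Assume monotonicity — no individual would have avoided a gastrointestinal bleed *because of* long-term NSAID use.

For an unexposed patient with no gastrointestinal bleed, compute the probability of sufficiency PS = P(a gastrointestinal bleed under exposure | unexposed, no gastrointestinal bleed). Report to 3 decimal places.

Let p₁ = 0.831, p₀ = 0.0893.
Under exogeneity and monotonicity, PS = (p₁ − p₀) / (1 − p₀).
PS = (0.831 − 0.0893) / (1 − 0.0893) = 0.7417 / 0.9107 ≈ 0.8144

PS ≈ 0.814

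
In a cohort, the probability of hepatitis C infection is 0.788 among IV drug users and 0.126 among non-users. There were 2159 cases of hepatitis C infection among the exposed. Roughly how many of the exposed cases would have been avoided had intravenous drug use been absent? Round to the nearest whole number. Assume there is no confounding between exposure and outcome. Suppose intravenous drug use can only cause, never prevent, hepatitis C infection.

about 1814 cases

Let p₁ = 0.788, p₀ = 0.126.
PN = (p₁ − p₀)/p₁ = (0.788 − 0.126) / 0.788 ≈ 0.84010.
Attributable cases ≈ PN × (exposed cases) = 0.84010 × 2159 ≈ 1813.78.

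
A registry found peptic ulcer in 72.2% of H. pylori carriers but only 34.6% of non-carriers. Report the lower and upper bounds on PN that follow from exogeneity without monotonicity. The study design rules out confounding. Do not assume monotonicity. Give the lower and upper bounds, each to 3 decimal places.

p₁ = 0.722, p₀ = 0.346.
Under exogeneity alone the bounds on PN are max{0,(p₁−p₀)/p₁} ≤ PN ≤ min{1,(1−p₀)/p₁}.
  lower = (p₁ − p₀)/p₁ = 0.376 / 0.722 ≈ 0.5208
  upper = min{1, (1 − p₀)/p₁} = 0.654 / 0.722 ≈ 0.9058

0.521 ≤ PN ≤ 0.906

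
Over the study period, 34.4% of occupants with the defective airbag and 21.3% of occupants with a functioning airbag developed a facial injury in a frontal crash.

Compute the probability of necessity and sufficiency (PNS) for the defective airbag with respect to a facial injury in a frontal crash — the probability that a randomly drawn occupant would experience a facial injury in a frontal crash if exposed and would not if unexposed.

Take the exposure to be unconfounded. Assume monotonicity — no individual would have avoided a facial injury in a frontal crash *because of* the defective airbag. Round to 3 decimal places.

PNS ≈ 0.131

p₁ = 0.344, p₀ = 0.213.
Under exogeneity and monotonicity, PNS = p₁ − p₀.
PNS = 0.344 − 0.213 = 0.131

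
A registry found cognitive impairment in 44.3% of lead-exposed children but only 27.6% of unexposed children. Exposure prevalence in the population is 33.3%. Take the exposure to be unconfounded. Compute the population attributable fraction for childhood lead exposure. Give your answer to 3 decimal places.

PAF ≈ 0.168

p₁ = 0.443, p₀ = 0.276.
Overall risk P(Y=1) = π·p₁ + (1−π)·p₀ = 0.333×0.443 + 0.667×0.276 = 0.33161.
Under exogeneity, PAF = [P(Y=1) − p₀] / P(Y=1).
PAF = (0.33161 − 0.276) / 0.33161 ≈ 0.1677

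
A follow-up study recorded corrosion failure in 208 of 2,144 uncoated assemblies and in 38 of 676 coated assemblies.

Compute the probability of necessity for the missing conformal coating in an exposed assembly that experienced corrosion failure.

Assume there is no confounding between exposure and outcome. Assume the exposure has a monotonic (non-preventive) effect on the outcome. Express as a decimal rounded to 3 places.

p₁ = P(outcome | exposed) = 208/2144 = 0.097015
p₀ = P(outcome | unexposed) = 38/676 = 0.056213
Under exogeneity and monotonicity, PN = (p₁ − p₀) / p₁.
PN = (0.097015 − 0.056213) / 0.097015 = 0.040802 / 0.097015 ≈ 0.4206

PN ≈ 0.421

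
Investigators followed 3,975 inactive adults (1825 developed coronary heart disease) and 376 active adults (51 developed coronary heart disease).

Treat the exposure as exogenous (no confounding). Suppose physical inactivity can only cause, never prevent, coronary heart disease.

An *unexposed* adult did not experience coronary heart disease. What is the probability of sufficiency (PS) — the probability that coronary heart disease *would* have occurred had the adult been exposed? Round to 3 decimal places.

PS ≈ 0.374

p₁ = P(outcome | exposed) = 1825/3975 = 0.45912
p₀ = P(outcome | unexposed) = 51/376 = 0.13564
Under exogeneity and monotonicity, PS = (p₁ − p₀) / (1 − p₀).
PS = (0.45912 − 0.13564) / (1 − 0.13564) = 0.32348 / 0.86436 ≈ 0.3742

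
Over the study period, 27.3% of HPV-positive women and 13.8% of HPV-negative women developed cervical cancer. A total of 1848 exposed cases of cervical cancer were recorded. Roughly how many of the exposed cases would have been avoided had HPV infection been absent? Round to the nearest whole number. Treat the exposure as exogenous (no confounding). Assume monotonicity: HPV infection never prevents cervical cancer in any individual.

p₁ = 0.273, p₀ = 0.138.
PN = (p₁ − p₀)/p₁ = (0.273 − 0.138) / 0.273 ≈ 0.49451.
Attributable cases ≈ PN × (exposed cases) = 0.49451 × 1848 ≈ 913.85.

about 914 cases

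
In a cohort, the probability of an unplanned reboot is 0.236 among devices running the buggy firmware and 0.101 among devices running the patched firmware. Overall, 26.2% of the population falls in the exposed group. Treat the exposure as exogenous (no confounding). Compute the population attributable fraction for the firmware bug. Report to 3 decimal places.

Let p₁ = 0.236, p₀ = 0.101.
Overall risk P(Y=1) = π·p₁ + (1−π)·p₀ = 0.262×0.236 + 0.738×0.101 = 0.13637.
Under exogeneity, PAF = [P(Y=1) − p₀] / P(Y=1).
PAF = (0.13637 − 0.101) / 0.13637 ≈ 0.2594

PAF ≈ 0.259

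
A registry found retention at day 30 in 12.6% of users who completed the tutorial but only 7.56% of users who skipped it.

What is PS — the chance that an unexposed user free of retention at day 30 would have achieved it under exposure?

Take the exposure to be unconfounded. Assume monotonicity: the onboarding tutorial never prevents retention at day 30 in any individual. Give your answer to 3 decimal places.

p₁ = 0.126, p₀ = 0.0756.
Under exogeneity and monotonicity, PS = (p₁ − p₀) / (1 − p₀).
PS = (0.126 − 0.0756) / (1 − 0.0756) = 0.0504 / 0.9244 ≈ 0.0545

PS ≈ 0.055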